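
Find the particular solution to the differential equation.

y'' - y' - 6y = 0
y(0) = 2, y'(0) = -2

General solution: y = C₁e^(3x) + C₂e^(-2x)
Applying ICs: C₁ = 2/5, C₂ = 8/5
Particular solution: y = (2/5)e^(3x) + (8/5)e^(-2x)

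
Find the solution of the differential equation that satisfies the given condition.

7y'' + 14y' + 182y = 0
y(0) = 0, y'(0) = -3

General solution: y = e^(-x)(C₁cos(5x) + C₂sin(5x))
Complex roots r = -1 ± 5i
Applying ICs: C₁ = 0, C₂ = -3/5
Particular solution: y = e^(-x)(-(3/5)sin(5x))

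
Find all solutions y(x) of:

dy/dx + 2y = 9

Using integrating factor method:

General solution: y = 9/2 + Ce^(-2x)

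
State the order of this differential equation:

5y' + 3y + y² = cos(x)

The order is 1 (highest derivative is of order 1).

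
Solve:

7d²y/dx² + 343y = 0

Characteristic equation: 7r² + 343 = 0
Divide by 7: r² + 49 = 0
Roots: r = ±7i (complex conjugates)
General solution: y = C₁cos(7x) + C₂sin(7x)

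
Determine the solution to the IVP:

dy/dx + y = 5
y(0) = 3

General solution: y = 5 + Ce^(-x)
Applying y(0) = 3: C = 3 - 5 = -2
Particular solution: y = 5 - 2e^(-x)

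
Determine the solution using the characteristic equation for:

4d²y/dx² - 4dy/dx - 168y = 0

Characteristic equation: 4r² - 4r - 168 = 0
Divide by 4: r² - r - 42 = 0
Roots: r = 7, -6 (distinct real)
General solution: y = C₁e^(7x) + C₂e^(-6x)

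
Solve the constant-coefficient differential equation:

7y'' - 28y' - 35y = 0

Characteristic equation: 7r² - 28r - 35 = 0
Divide by 7: r² - 4r - 5 = 0
Roots: r = 5, -1 (distinct real)
General solution: y = C₁e^(5x) + C₂e^(-x)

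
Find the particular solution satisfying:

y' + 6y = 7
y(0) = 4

General solution: y = 7/6 + Ce^(-6x)
Applying y(0) = 4: C = 4 - 7/6 = 17/6
Particular solution: y = 7/6 + (17/6)e^(-6x)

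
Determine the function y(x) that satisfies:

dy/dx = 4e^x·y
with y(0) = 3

General solution: y = Ce^(4e^x)
Applying IC y(0) = 3:
Particular solution: y = 3e^(4(e^x - 1))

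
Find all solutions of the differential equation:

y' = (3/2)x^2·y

Separating variables and integrating:
ln|y| = x^3/2 + C

General solution: y = Ce^(x^3/2)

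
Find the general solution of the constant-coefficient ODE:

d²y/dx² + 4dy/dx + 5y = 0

Characteristic equation: r² + 4r + 5 = 0
Roots: r = -2 ± i (complex conjugates)
General solution: y = e^(-2x)(C₁cos(x) + C₂sin(x))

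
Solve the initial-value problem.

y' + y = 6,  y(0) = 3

General solution: y = 6 + Ce^(-x)
Applying y(0) = 3: C = 3 - 6 = -3
Particular solution: y = 6 - 3e^(-x)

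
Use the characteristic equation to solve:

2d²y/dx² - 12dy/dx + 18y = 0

Characteristic equation: 2r² - 12r + 18 = 0
Divide by 2: r² - 6r + 9 = 0
Factored: (r - 3)² = 0
Repeated root: r = 3
General solution: y = (C₁ + C₂x)e^(3x)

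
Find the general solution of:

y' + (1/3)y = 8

Using integrating factor method:

General solution: y = 24 + Ce^(-x/3)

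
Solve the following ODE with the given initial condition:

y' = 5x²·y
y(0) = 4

General solution: y = Ce^(5x³/3)
Applying IC y(0) = 4:
Particular solution: y = 4e^(5x³/3)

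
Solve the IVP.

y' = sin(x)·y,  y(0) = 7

General solution: y = Ce^(-cos(x))
Applying IC y(0) = 7:
Particular solution: y = 7e^(1-cos(x))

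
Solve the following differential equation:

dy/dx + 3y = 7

Using integrating factor method:

General solution: y = 7/3 + Ce^(-3x)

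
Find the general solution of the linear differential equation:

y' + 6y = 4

Using integrating factor method:

General solution: y = 2/3 + Ce^(-6x)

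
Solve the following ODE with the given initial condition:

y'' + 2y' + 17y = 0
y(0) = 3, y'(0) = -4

General solution: y = e^(-x)(C₁cos(4x) + C₂sin(4x))
Complex roots r = -1 ± 4i
Applying ICs: C₁ = 3, C₂ = -1/4
Particular solution: y = e^(-x)(3cos(4x) - (1/4)sin(4x))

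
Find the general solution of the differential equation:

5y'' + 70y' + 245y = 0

Characteristic equation: 5r² + 70r + 245 = 0
Divide by 5: r² + 14r + 49 = 0
Factored: (r + 7)² = 0
Repeated root: r = -7
General solution: y = (C₁ + C₂x)e^(-7x)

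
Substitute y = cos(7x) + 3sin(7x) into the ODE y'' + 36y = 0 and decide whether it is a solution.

Verification:
y'' = -49cos(7x) - 147sin(7x)
y'' + 36y ≠ 0 (frequency mismatch: got 49 instead of 36)

No, it is not a solution.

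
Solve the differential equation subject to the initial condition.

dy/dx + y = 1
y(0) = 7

General solution: y = 1 + Ce^(-x)
Applying y(0) = 7: C = 7 - 1 = 6
Particular solution: y = 1 + 6e^(-x)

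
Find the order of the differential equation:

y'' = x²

The order is 2 (highest derivative is of order 2).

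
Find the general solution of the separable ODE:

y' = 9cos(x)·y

Separating variables and integrating:
ln|y| = 9sin(x) + C

General solution: y = Ce^(9sin(x))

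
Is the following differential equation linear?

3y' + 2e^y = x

No. Nonlinear (e^y is nonlinear in y)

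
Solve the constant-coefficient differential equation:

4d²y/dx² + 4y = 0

Characteristic equation: 4r² + 4 = 0
Divide by 4: r² + 1 = 0
Roots: r = ±i (complex conjugates)
General solution: y = C₁cos(x) + C₂sin(x)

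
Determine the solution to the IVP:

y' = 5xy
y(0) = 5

General solution: y = Ce^(5x²/2)
Applying IC y(0) = 5:
Particular solution: y = 5e^(5x²/2)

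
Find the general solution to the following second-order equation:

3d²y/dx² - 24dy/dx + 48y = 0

Characteristic equation: 3r² - 24r + 48 = 0
Divide by 3: r² - 8r + 16 = 0
Factored: (r - 4)² = 0
Repeated root: r = 4
General solution: y = (C₁ + C₂x)e^(4x)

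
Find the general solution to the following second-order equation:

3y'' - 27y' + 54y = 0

Characteristic equation: 3r² - 27r + 54 = 0
Divide by 3: r² - 9r + 18 = 0
Roots: r = 3, 6 (distinct real)
General solution: y = C₁e^(3x) + C₂e^(6x)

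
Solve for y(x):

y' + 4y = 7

Using integrating factor method:

General solution: y = 7/4 + Ce^(-4x)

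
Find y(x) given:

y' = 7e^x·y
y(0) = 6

General solution: y = Ce^(7e^x)
Applying IC y(0) = 6:
Particular solution: y = 6e^(7(e^x - 1))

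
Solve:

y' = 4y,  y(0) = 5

General solution: y = Ce^(4x)
Applying IC y(0) = 5:
Particular solution: y = 5e^(4x)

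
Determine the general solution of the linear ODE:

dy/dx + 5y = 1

Using integrating factor method:

General solution: y = 1/5 + Ce^(-5x)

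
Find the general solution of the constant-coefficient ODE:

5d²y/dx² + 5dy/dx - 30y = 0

Characteristic equation: 5r² + 5r - 30 = 0
Divide by 5: r² + r - 6 = 0
Roots: r = 2, -3 (distinct real)
General solution: y = C₁e^(2x) + C₂e^(-3x)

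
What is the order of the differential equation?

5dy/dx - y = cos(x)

The order is 1 (highest derivative is of order 1).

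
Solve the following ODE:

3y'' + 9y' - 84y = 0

Characteristic equation: 3r² + 9r - 84 = 0
Divide by 3: r² + 3r - 28 = 0
Roots: r = 4, -7 (distinct real)
General solution: y = C₁e^(4x) + C₂e^(-7x)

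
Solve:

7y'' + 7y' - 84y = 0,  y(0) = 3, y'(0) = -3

General solution: y = C₁e^(3x) + C₂e^(-4x)
Applying ICs: C₁ = 9/7, C₂ = 12/7
Particular solution: y = (9/7)e^(3x) + (12/7)e^(-4x)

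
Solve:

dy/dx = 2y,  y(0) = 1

General solution: y = Ce^(2x)
Applying IC y(0) = 1:
Particular solution: y = e^(2x)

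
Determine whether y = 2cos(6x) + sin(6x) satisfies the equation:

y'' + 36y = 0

Verification:
y'' = -72cos(6x) - 36sin(6x)
y'' + 36y = 0 ✓

Yes, it is a solution.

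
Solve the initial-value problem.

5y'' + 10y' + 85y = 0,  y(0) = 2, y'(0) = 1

General solution: y = e^(-x)(C₁cos(4x) + C₂sin(4x))
Complex roots r = -1 ± 4i
Applying ICs: C₁ = 2, C₂ = 3/4
Particular solution: y = e^(-x)(2cos(4x) + (3/4)sin(4x))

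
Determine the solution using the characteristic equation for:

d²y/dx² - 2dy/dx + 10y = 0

Characteristic equation: r² - 2r + 10 = 0
Roots: r = 1 ± 3i (complex conjugates)
General solution: y = e^x(C₁cos(3x) + C₂sin(3x))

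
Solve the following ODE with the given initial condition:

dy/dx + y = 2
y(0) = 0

General solution: y = 2 + Ce^(-x)
Applying y(0) = 0: C = 0 - 2 = -2
Particular solution: y = 2 - 2e^(-x)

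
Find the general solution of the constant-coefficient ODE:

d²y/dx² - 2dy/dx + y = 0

Characteristic equation: r² - 2r + 1 = 0
Factored: (r - 1)² = 0
Repeated root: r = 1
General solution: y = (C₁ + C₂x)e^x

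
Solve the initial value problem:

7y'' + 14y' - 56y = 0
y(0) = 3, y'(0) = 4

General solution: y = C₁e^(2x) + C₂e^(-4x)
Applying ICs: C₁ = 8/3, C₂ = 1/3
Particular solution: y = (8/3)e^(2x) + (1/3)e^(-4x)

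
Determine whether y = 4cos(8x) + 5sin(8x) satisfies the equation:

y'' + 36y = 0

Verification:
y'' = -256cos(8x) - 320sin(8x)
y'' + 36y ≠ 0 (frequency mismatch: got 64 instead of 36)

No, it is not a solution.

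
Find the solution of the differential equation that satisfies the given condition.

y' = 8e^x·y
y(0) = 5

General solution: y = Ce^(8e^x)
Applying IC y(0) = 5:
Particular solution: y = 5e^(8(e^x - 1))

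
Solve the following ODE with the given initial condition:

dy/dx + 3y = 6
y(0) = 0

General solution: y = 2 + Ce^(-3x)
Applying y(0) = 0: C = 0 - 2 = -2
Particular solution: y = 2 - 2e^(-3x)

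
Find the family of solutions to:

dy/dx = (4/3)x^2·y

Separating variables and integrating:
ln|y| = 4x^3/9 + C

General solution: y = Ce^(4x^3/9)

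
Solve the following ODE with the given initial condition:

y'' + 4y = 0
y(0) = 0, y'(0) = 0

General solution: y = C₁cos(2x) + C₂sin(2x)
Complex roots r = ±2i
Applying ICs: C₁ = 0, C₂ = 0
Particular solution: y = 0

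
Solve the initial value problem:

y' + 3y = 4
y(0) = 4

General solution: y = 4/3 + Ce^(-3x)
Applying y(0) = 4: C = 4 - 4/3 = 8/3
Particular solution: y = 4/3 + (8/3)e^(-3x)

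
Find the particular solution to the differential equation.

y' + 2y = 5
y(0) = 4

General solution: y = 5/2 + Ce^(-2x)
Applying y(0) = 4: C = 4 - 5/2 = 3/2
Particular solution: y = 5/2 + (3/2)e^(-2x)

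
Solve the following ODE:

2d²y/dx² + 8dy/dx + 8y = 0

Characteristic equation: 2r² + 8r + 8 = 0
Divide by 2: r² + 4r + 4 = 0
Factored: (r + 2)² = 0
Repeated root: r = -2
General solution: y = (C₁ + C₂x)e^(-2x)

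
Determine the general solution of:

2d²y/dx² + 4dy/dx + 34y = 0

Characteristic equation: 2r² + 4r + 34 = 0
Divide by 2: r² + 2r + 17 = 0
Roots: r = -1 ± 4i (complex conjugates)
General solution: y = e^(-x)(C₁cos(4x) + C₂sin(4x))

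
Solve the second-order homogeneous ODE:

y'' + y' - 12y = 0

Characteristic equation: r² + r - 12 = 0
Roots: r = 3, -4 (distinct real)
General solution: y = C₁e^(3x) + C₂e^(-4x)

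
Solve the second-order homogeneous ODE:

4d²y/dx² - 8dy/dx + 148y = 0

Characteristic equation: 4r² - 8r + 148 = 0
Divide by 4: r² - 2r + 37 = 0
Roots: r = 1 ± 6i (complex conjugates)
General solution: y = e^x(C₁cos(6x) + C₂sin(6x))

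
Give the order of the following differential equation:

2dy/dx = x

The order is 1 (highest derivative is of order 1).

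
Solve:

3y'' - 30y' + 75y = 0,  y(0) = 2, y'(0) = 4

General solution: y = (C₁ + C₂x)e^(5x)
Repeated root r = 5
Applying ICs: C₁ = 2, C₂ = -6
Particular solution: y = (2 - 6x)e^(5x)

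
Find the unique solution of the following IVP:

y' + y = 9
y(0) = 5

General solution: y = 9 + Ce^(-x)
Applying y(0) = 5: C = 5 - 9 = -4
Particular solution: y = 9 - 4e^(-x)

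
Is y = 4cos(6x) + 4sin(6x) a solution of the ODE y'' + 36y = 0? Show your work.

Verification:
y'' = -144cos(6x) - 144sin(6x)
y'' + 36y = 0 ✓

Yes, it is a solution.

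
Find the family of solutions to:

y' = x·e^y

Separating variables and integrating:
-e^(-y) = x²/2 + C

General solution: y = -ln(C - x²/2)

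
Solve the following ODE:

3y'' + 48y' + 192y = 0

Characteristic equation: 3r² + 48r + 192 = 0
Divide by 3: r² + 16r + 64 = 0
Factored: (r + 8)² = 0
Repeated root: r = -8
General solution: y = (C₁ + C₂x)e^(-8x)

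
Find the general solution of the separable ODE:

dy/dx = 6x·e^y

Separating variables and integrating:
-e^(-y) = 3x² + C

General solution: y = -ln(C - 3x²)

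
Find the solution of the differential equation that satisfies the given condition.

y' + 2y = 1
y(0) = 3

General solution: y = 1/2 + Ce^(-2x)
Applying y(0) = 3: C = 3 - 1/2 = 5/2
Particular solution: y = 1/2 + (5/2)e^(-2x)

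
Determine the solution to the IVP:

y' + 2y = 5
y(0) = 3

General solution: y = 5/2 + Ce^(-2x)
Applying y(0) = 3: C = 3 - 5/2 = 1/2
Particular solution: y = 5/2 + (1/2)e^(-2x)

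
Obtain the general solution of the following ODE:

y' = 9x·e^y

Separating variables and integrating:
-e^(-y) = 9x²/2 + C

General solution: y = -ln(C - 9x²/2)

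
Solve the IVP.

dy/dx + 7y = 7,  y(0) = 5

General solution: y = 1 + Ce^(-7x)
Applying y(0) = 5: C = 5 - 1 = 4
Particular solution: y = 1 + 4e^(-7x)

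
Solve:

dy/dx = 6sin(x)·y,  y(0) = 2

General solution: y = Ce^(-6cos(x))
Applying IC y(0) = 2:
Particular solution: y = 2e^(6(1-cos(x)))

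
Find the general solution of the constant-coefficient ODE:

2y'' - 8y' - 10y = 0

Characteristic equation: 2r² - 8r - 10 = 0
Divide by 2: r² - 4r - 5 = 0
Roots: r = 5, -1 (distinct real)
General solution: y = C₁e^(5x) + C₂e^(-x)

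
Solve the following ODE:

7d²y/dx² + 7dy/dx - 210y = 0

Characteristic equation: 7r² + 7r - 210 = 0
Divide by 7: r² + r - 30 = 0
Roots: r = 5, -6 (distinct real)
General solution: y = C₁e^(5x) + C₂e^(-6x)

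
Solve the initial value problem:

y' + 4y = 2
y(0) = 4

General solution: y = 1/2 + Ce^(-4x)
Applying y(0) = 4: C = 4 - 1/2 = 7/2
Particular solution: y = 1/2 + (7/2)e^(-4x)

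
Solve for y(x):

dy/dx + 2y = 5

Using integrating factor method:

General solution: y = 5/2 + Ce^(-2x)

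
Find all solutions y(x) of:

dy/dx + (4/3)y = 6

Using integrating factor method:

General solution: y = 9/2 + Ce^(-4x/3)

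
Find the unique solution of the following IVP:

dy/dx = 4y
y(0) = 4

General solution: y = Ce^(4x)
Applying IC y(0) = 4:
Particular solution: y = 4e^(4x)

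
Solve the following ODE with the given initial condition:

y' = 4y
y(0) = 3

General solution: y = Ce^(4x)
Applying IC y(0) = 3:
Particular solution: y = 3e^(4x)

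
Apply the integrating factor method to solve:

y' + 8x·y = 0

Using integrating factor method:

General solution: y = Ce^(-4x^2)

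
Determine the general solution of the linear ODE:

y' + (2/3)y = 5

Using integrating factor method:

General solution: y = 15/2 + Ce^(-2x/3)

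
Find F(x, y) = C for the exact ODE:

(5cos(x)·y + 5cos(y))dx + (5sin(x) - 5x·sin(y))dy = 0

Verify exactness: ∂M/∂y = ∂N/∂x ✓
Find F(x,y) such that ∂F/∂x = M, ∂F/∂y = N
Solution: 5sin(x)·y + 5x·cos(y) = C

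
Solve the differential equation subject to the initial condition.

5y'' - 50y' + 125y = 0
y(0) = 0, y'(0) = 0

General solution: y = (C₁ + C₂x)e^(5x)
Repeated root r = 5
Applying ICs: C₁ = 0, C₂ = 0
Particular solution: y = 0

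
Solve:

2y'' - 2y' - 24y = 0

Characteristic equation: 2r² - 2r - 24 = 0
Divide by 2: r² - r - 12 = 0
Roots: r = 4, -3 (distinct real)
General solution: y = C₁e^(4x) + C₂e^(-3x)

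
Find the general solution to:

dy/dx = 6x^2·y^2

Separating variables and integrating:
-1/y = 2x^3 + C

General solution: y^-1 = -2x^3 + C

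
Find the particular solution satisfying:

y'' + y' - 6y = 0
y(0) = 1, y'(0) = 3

General solution: y = C₁e^(2x) + C₂e^(-3x)
Applying ICs: C₁ = 6/5, C₂ = -1/5
Particular solution: y = (6/5)e^(2x) - (1/5)e^(-3x)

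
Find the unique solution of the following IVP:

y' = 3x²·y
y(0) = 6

General solution: y = Ce^(x³)
Applying IC y(0) = 6:
Particular solution: y = 6e^(x³)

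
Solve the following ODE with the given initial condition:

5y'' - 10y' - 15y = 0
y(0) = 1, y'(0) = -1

General solution: y = C₁e^(3x) + C₂e^(-x)
Applying ICs: C₁ = 0, C₂ = 1
Particular solution: y = e^(-x)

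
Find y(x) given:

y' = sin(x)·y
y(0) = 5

General solution: y = Ce^(-cos(x))
Applying IC y(0) = 5:
Particular solution: y = 5e^(1-cos(x))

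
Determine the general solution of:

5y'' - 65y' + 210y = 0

Characteristic equation: 5r² - 65r + 210 = 0
Divide by 5: r² - 13r + 42 = 0
Roots: r = 6, 7 (distinct real)
General solution: y = C₁e^(6x) + C₂e^(7x)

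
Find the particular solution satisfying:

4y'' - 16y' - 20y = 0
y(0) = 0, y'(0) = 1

General solution: y = C₁e^(5x) + C₂e^(-x)
Applying ICs: C₁ = 1/6, C₂ = -1/6
Particular solution: y = (1/6)e^(5x) - (1/6)e^(-x)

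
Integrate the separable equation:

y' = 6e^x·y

Separating variables and integrating:
ln|y| = 6e^x + C

General solution: y = Ce^(6e^x)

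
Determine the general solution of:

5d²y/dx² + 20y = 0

Characteristic equation: 5r² + 20 = 0
Divide by 5: r² + 4 = 0
Roots: r = ±2i (complex conjugates)
General solution: y = C₁cos(2x) + C₂sin(2x)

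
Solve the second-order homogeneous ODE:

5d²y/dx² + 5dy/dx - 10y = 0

Characteristic equation: 5r² + 5r - 10 = 0
Divide by 5: r² + r - 2 = 0
Roots: r = 1, -2 (distinct real)
General solution: y = C₁e^x + C₂e^(-2x)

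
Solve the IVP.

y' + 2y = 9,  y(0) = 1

General solution: y = 9/2 + Ce^(-2x)
Applying y(0) = 1: C = 1 - 9/2 = -7/2
Particular solution: y = 9/2 - (7/2)e^(-2x)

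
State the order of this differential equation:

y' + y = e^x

The order is 1 (highest derivative is of order 1).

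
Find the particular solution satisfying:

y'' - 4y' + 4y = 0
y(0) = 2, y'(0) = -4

General solution: y = (C₁ + C₂x)e^(2x)
Repeated root r = 2
Applying ICs: C₁ = 2, C₂ = -8
Particular solution: y = (2 - 8x)e^(2x)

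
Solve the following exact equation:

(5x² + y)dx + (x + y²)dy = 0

Verify exactness: ∂M/∂y = ∂N/∂x ✓
Find F(x,y) such that ∂F/∂x = M, ∂F/∂y = N
Solution: 5x³/3 + xy + y³/3 = C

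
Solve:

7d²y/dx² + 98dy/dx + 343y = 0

Characteristic equation: 7r² + 98r + 343 = 0
Divide by 7: r² + 14r + 49 = 0
Factored: (r + 7)² = 0
Repeated root: r = -7
General solution: y = (C₁ + C₂x)e^(-7x)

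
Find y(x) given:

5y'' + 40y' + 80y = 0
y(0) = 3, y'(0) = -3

General solution: y = (C₁ + C₂x)e^(-4x)
Repeated root r = -4
Applying ICs: C₁ = 3, C₂ = 9
Particular solution: y = (3 + 9x)e^(-4x)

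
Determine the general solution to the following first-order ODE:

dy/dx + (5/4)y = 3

Using integrating factor method:

General solution: y = 12/5 + Ce^(-5x/4)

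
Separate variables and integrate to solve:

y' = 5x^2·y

Separating variables and integrating:
ln|y| = 5x^3/3 + C

General solution: y = Ce^(5x^3/3)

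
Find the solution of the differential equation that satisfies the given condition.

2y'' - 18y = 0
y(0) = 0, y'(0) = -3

General solution: y = C₁e^(3x) + C₂e^(-3x)
Applying ICs: C₁ = -1/2, C₂ = 1/2
Particular solution: y = -(1/2)e^(3x) + (1/2)e^(-3x)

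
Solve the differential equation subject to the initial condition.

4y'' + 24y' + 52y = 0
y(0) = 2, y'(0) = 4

General solution: y = e^(-3x)(C₁cos(2x) + C₂sin(2x))
Complex roots r = -3 ± 2i
Applying ICs: C₁ = 2, C₂ = 5
Particular solution: y = e^(-3x)(2cos(2x) + 5sin(2x))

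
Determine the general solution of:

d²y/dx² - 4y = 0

Characteristic equation: r² - 4 = 0
Roots: r = 2, -2 (distinct real)
General solution: y = C₁e^(2x) + C₂e^(-2x)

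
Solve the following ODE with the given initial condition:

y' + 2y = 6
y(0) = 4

General solution: y = 3 + Ce^(-2x)
Applying y(0) = 4: C = 4 - 3 = 1
Particular solution: y = 3 + e^(-2x)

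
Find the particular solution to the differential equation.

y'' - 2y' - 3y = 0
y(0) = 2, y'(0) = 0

General solution: y = C₁e^(3x) + C₂e^(-x)
Applying ICs: C₁ = 1/2, C₂ = 3/2
Particular solution: y = (1/2)e^(3x) + (3/2)e^(-x)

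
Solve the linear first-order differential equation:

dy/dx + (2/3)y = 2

Using integrating factor method:

General solution: y = 3 + Ce^(-2x/3)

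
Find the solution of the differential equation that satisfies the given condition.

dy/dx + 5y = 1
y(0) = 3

General solution: y = 1/5 + Ce^(-5x)
Applying y(0) = 3: C = 3 - 1/5 = 14/5
Particular solution: y = 1/5 + (14/5)e^(-5x)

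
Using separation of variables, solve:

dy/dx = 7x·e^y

Separating variables and integrating:
-e^(-y) = 7x²/2 + C

General solution: y = -ln(C - 7x²/2)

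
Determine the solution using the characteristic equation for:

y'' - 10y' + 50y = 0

Characteristic equation: r² - 10r + 50 = 0
Roots: r = 5 ± 5i (complex conjugates)
General solution: y = e^(5x)(C₁cos(5x) + C₂sin(5x))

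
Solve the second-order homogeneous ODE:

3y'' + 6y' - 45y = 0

Characteristic equation: 3r² + 6r - 45 = 0
Divide by 3: r² + 2r - 15 = 0
Roots: r = 3, -5 (distinct real)
General solution: y = C₁e^(3x) + C₂e^(-5x)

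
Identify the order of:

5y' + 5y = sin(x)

The order is 1 (highest derivative is of order 1).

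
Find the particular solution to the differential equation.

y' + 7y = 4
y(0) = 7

General solution: y = 4/7 + Ce^(-7x)
Applying y(0) = 7: C = 7 - 4/7 = 45/7
Particular solution: y = 4/7 + (45/7)e^(-7x)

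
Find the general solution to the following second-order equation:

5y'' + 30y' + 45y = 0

Characteristic equation: 5r² + 30r + 45 = 0
Divide by 5: r² + 6r + 9 = 0
Factored: (r + 3)² = 0
Repeated root: r = -3
General solution: y = (C₁ + C₂x)e^(-3x)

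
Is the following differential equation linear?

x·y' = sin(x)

Yes. Linear (y and its derivatives appear to the first power only, no products of y terms)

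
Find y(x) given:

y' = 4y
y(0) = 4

General solution: y = Ce^(4x)
Applying IC y(0) = 4:
Particular solution: y = 4e^(4x)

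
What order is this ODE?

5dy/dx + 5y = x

The order is 1 (highest derivative is of order 1).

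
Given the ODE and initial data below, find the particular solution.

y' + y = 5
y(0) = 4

General solution: y = 5 + Ce^(-x)
Applying y(0) = 4: C = 4 - 5 = -1
Particular solution: y = 5 - e^(-x)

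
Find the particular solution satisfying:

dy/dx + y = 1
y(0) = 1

General solution: y = 1 + Ce^(-x)
Applying y(0) = 1: C = 1 - 1 = 0
Particular solution: y = 1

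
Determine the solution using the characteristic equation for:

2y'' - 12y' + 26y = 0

Characteristic equation: 2r² - 12r + 26 = 0
Divide by 2: r² - 6r + 13 = 0
Roots: r = 3 ± 2i (complex conjugates)
General solution: y = e^(3x)(C₁cos(2x) + C₂sin(2x))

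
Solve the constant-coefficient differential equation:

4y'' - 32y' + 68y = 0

Characteristic equation: 4r² - 32r + 68 = 0
Divide by 4: r² - 8r + 17 = 0
Roots: r = 4 ± i (complex conjugates)
General solution: y = e^(4x)(C₁cos(x) + C₂sin(x))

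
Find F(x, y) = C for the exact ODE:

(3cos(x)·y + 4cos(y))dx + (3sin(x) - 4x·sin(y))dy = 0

Verify exactness: ∂M/∂y = ∂N/∂x ✓
Find F(x,y) such that ∂F/∂x = M, ∂F/∂y = N
Solution: 3sin(x)·y + 4x·cos(y) = C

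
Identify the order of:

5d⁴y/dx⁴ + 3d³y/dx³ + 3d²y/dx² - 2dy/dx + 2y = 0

The order is 4 (highest derivative is of order 4).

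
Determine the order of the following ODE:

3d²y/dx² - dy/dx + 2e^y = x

The order is 2 (highest derivative is of order 2).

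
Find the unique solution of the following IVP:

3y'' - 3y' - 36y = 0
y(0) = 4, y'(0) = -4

General solution: y = C₁e^(4x) + C₂e^(-3x)
Applying ICs: C₁ = 8/7, C₂ = 20/7
Particular solution: y = (8/7)e^(4x) + (20/7)e^(-3x)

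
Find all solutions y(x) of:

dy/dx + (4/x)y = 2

Using integrating factor method:

General solution: y = (2/5)x + Cx^(-4)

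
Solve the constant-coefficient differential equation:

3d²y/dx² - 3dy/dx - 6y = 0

Characteristic equation: 3r² - 3r - 6 = 0
Divide by 3: r² - r - 2 = 0
Roots: r = 2, -1 (distinct real)
General solution: y = C₁e^(2x) + C₂e^(-x)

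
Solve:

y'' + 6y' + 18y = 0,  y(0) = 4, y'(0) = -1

General solution: y = e^(-3x)(C₁cos(3x) + C₂sin(3x))
Complex roots r = -3 ± 3i
Applying ICs: C₁ = 4, C₂ = 11/3
Particular solution: y = e^(-3x)(4cos(3x) + (11/3)sin(3x))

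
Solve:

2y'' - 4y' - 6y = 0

Characteristic equation: 2r² - 4r - 6 = 0
Divide by 2: r² - 2r - 3 = 0
Roots: r = 3, -1 (distinct real)
General solution: y = C₁e^(3x) + C₂e^(-x)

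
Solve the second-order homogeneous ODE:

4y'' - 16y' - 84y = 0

Characteristic equation: 4r² - 16r - 84 = 0
Divide by 4: r² - 4r - 21 = 0
Roots: r = 7, -3 (distinct real)
General solution: y = C₁e^(7x) + C₂e^(-3x)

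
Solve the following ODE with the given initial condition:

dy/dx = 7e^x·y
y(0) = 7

General solution: y = Ce^(7e^x)
Applying IC y(0) = 7:
Particular solution: y = 7e^(7(e^x - 1))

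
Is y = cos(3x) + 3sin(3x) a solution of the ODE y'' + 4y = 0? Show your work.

Verification:
y'' = -9cos(3x) - 27sin(3x)
y'' + 4y ≠ 0 (frequency mismatch: got 9 instead of 4)

No, it is not a solution.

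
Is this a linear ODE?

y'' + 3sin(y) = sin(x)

No. Nonlinear (sin(y) is nonlinear in y)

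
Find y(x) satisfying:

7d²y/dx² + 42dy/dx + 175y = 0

Characteristic equation: 7r² + 42r + 175 = 0
Divide by 7: r² + 6r + 25 = 0
Roots: r = -3 ± 4i (complex conjugates)
General solution: y = e^(-3x)(C₁cos(4x) + C₂sin(4x))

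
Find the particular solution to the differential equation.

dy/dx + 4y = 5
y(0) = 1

General solution: y = 5/4 + Ce^(-4x)
Applying y(0) = 1: C = 1 - 5/4 = -1/4
Particular solution: y = 5/4 - (1/4)e^(-4x)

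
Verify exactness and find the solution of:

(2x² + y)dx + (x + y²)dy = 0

Verify exactness: ∂M/∂y = ∂N/∂x ✓
Find F(x,y) such that ∂F/∂x = M, ∂F/∂y = N
Solution: 2x³/3 + xy + y³/3 = C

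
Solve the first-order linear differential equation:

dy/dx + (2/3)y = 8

Using integrating factor method:

General solution: y = 12 + Ce^(-2x/3)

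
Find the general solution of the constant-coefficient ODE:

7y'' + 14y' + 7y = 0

Characteristic equation: 7r² + 14r + 7 = 0
Divide by 7: r² + 2r + 1 = 0
Factored: (r + 1)² = 0
Repeated root: r = -1
General solution: y = (C₁ + C₂x)e^(-x)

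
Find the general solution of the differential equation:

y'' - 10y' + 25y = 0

Characteristic equation: r² - 10r + 25 = 0
Factored: (r - 5)² = 0
Repeated root: r = 5
General solution: y = (C₁ + C₂x)e^(5x)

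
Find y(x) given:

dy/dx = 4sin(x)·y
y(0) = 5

General solution: y = Ce^(-4cos(x))
Applying IC y(0) = 5:
Particular solution: y = 5e^(4(1-cos(x)))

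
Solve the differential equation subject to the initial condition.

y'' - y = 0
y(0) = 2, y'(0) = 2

General solution: y = C₁e^x + C₂e^(-x)
Applying ICs: C₁ = 2, C₂ = 0
Particular solution: y = 2e^x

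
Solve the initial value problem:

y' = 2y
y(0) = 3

General solution: y = Ce^(2x)
Applying IC y(0) = 3:
Particular solution: y = 3e^(2x)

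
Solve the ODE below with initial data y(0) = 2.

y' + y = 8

General solution: y = 8 + Ce^(-x)
Applying y(0) = 2: C = 2 - 8 = -6
Particular solution: y = 8 - 6e^(-x)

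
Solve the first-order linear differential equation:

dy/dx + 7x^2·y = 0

Using integrating factor method:

General solution: y = Ce^(-7x^3/3)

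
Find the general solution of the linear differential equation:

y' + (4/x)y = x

Using integrating factor method:

General solution: y = (1/6)x^2 + Cx^(-4)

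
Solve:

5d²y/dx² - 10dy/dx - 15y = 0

Characteristic equation: 5r² - 10r - 15 = 0
Divide by 5: r² - 2r - 3 = 0
Roots: r = 3, -1 (distinct real)
General solution: y = C₁e^(3x) + C₂e^(-x)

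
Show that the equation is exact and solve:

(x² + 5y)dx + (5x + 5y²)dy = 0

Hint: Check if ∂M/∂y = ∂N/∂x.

Verify exactness: ∂M/∂y = ∂N/∂x ✓
Find F(x,y) such that ∂F/∂x = M, ∂F/∂y = N
Solution: x³/3 + 5xy + 5y³/3 = C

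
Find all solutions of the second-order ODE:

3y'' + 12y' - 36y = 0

Characteristic equation: 3r² + 12r - 36 = 0
Divide by 3: r² + 4r - 12 = 0
Roots: r = 2, -6 (distinct real)
General solution: y = C₁e^(2x) + C₂e^(-6x)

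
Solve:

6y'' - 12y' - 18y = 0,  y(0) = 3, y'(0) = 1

General solution: y = C₁e^(3x) + C₂e^(-x)
Applying ICs: C₁ = 1, C₂ = 2
Particular solution: y = e^(3x) + 2e^(-x)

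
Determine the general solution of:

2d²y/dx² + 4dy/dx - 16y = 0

Characteristic equation: 2r² + 4r - 16 = 0
Divide by 2: r² + 2r - 8 = 0
Roots: r = 2, -4 (distinct real)
General solution: y = C₁e^(2x) + C₂e^(-4x)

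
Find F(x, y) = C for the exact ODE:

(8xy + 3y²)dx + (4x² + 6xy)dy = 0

Verify exactness: ∂M/∂y = ∂N/∂x ✓
Find F(x,y) such that ∂F/∂x = M, ∂F/∂y = N
Solution: 4x²y + 3xy² = C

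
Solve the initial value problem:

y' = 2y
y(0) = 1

General solution: y = Ce^(2x)
Applying IC y(0) = 1:
Particular solution: y = e^(2x)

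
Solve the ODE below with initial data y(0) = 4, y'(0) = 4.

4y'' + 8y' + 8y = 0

General solution: y = e^(-x)(C₁cos(x) + C₂sin(x))
Complex roots r = -1 ± i
Applying ICs: C₁ = 4, C₂ = 8
Particular solution: y = e^(-x)(4cos(x) + 8sin(x))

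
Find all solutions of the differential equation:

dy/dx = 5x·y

Separating variables and integrating:
ln|y| = 5x^2/2 + C

General solution: y = Ce^(5x^2/2)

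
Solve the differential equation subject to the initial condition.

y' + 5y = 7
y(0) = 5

General solution: y = 7/5 + Ce^(-5x)
Applying y(0) = 5: C = 5 - 7/5 = 18/5
Particular solution: y = 7/5 + (18/5)e^(-5x)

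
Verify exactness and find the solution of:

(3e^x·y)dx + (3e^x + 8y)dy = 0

Verify exactness: ∂M/∂y = ∂N/∂x ✓
Find F(x,y) such that ∂F/∂x = M, ∂F/∂y = N
Solution: 3e^x·y + 4y² = C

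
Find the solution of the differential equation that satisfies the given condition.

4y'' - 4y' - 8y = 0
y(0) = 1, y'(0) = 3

General solution: y = C₁e^(2x) + C₂e^(-x)
Applying ICs: C₁ = 4/3, C₂ = -1/3
Particular solution: y = (4/3)e^(2x) - (1/3)e^(-x)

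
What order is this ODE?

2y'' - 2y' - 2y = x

The order is 2 (highest derivative is of order 2).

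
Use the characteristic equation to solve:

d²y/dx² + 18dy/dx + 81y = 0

Characteristic equation: r² + 18r + 81 = 0
Factored: (r + 9)² = 0
Repeated root: r = -9
General solution: y = (C₁ + C₂x)e^(-9x)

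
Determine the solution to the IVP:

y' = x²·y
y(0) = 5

General solution: y = Ce^(x³/3)
Applying IC y(0) = 5:
Particular solution: y = 5e^(x³/3)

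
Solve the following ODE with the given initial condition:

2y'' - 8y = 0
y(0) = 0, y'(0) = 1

General solution: y = C₁e^(2x) + C₂e^(-2x)
Applying ICs: C₁ = 1/4, C₂ = -1/4
Particular solution: y = (1/4)e^(2x) - (1/4)e^(-2x)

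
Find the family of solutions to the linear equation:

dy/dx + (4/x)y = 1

Using integrating factor method:

General solution: y = (1/5)x + Cx^(-4)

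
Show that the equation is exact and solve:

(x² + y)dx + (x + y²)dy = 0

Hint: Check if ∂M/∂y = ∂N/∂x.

Verify exactness: ∂M/∂y = ∂N/∂x ✓
Find F(x,y) such that ∂F/∂x = M, ∂F/∂y = N
Solution: x³/3 + xy + y³/3 = C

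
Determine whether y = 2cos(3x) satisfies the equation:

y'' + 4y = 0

Verification:
y'' = -18cos(3x)
y'' + 4y ≠ 0 (frequency mismatch: got 9 instead of 4)

No, it is not a solution.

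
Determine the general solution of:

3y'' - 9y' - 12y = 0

Characteristic equation: 3r² - 9r - 12 = 0
Divide by 3: r² - 3r - 4 = 0
Roots: r = 4, -1 (distinct real)
General solution: y = C₁e^(4x) + C₂e^(-x)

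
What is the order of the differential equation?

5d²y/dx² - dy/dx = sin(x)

The order is 2 (highest derivative is of order 2).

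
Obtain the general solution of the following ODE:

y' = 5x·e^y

Separating variables and integrating:
-e^(-y) = 5x²/2 + C

General solution: y = -ln(C - 5x²/2)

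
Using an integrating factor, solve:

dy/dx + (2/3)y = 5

Using integrating factor method:

General solution: y = 15/2 + Ce^(-2x/3)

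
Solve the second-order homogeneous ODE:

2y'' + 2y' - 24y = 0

Characteristic equation: 2r² + 2r - 24 = 0
Divide by 2: r² + r - 12 = 0
Roots: r = 3, -4 (distinct real)
General solution: y = C₁e^(3x) + C₂e^(-4x)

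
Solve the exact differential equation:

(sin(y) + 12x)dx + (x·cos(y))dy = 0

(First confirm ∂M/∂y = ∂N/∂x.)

Verify exactness: ∂M/∂y = ∂N/∂x ✓
Find F(x,y) such that ∂F/∂x = M, ∂F/∂y = N
Solution: x·sin(y) + 6x² = C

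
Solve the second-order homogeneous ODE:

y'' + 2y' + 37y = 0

Characteristic equation: r² + 2r + 37 = 0
Roots: r = -1 ± 6i (complex conjugates)
General solution: y = e^(-x)(C₁cos(6x) + C₂sin(6x))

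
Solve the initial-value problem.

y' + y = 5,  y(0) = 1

General solution: y = 5 + Ce^(-x)
Applying y(0) = 1: C = 1 - 5 = -4
Particular solution: y = 5 - 4e^(-x)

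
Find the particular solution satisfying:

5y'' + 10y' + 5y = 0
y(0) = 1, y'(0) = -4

General solution: y = (C₁ + C₂x)e^(-x)
Repeated root r = -1
Applying ICs: C₁ = 1, C₂ = -3
Particular solution: y = (1 - 3x)e^(-x)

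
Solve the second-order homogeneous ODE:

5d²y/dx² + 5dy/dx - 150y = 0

Characteristic equation: 5r² + 5r - 150 = 0
Divide by 5: r² + r - 30 = 0
Roots: r = 5, -6 (distinct real)
General solution: y = C₁e^(5x) + C₂e^(-6x)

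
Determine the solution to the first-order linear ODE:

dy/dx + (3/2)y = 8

Using integrating factor method:

General solution: y = 16/3 + Ce^(-3x/2)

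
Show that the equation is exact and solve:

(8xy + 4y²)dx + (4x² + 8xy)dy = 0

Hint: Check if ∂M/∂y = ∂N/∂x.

Verify exactness: ∂M/∂y = ∂N/∂x ✓
Find F(x,y) such that ∂F/∂x = M, ∂F/∂y = N
Solution: 4x²y + 4xy² = C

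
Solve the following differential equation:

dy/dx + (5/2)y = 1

Using integrating factor method:

General solution: y = 2/5 + Ce^(-5x/2)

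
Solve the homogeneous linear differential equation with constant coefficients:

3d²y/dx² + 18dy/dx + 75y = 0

Characteristic equation: 3r² + 18r + 75 = 0
Divide by 3: r² + 6r + 25 = 0
Roots: r = -3 ± 4i (complex conjugates)
General solution: y = e^(-3x)(C₁cos(4x) + C₂sin(4x))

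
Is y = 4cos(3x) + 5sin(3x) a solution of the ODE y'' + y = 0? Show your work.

Verification:
y'' = -36cos(3x) - 45sin(3x)
y'' + y ≠ 0 (frequency mismatch: got 9 instead of 1)

No, it is not a solution.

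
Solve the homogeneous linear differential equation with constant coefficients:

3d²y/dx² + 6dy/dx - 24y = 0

Characteristic equation: 3r² + 6r - 24 = 0
Divide by 3: r² + 2r - 8 = 0
Roots: r = 2, -4 (distinct real)
General solution: y = C₁e^(2x) + C₂e^(-4x)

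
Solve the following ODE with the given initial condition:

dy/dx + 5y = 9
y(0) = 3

General solution: y = 9/5 + Ce^(-5x)
Applying y(0) = 3: C = 3 - 9/5 = 6/5
Particular solution: y = 9/5 + (6/5)e^(-5x)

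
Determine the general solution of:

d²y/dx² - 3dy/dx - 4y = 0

Characteristic equation: r² - 3r - 4 = 0
Roots: r = 4, -1 (distinct real)
General solution: y = C₁e^(4x) + C₂e^(-x)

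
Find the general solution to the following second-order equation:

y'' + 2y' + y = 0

Characteristic equation: r² + 2r + 1 = 0
Factored: (r + 1)² = 0
Repeated root: r = -1
General solution: y = (C₁ + C₂x)e^(-x)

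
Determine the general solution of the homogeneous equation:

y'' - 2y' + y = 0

Characteristic equation: r² - 2r + 1 = 0
Factored: (r - 1)² = 0
Repeated root: r = 1
General solution: y = (C₁ + C₂x)e^x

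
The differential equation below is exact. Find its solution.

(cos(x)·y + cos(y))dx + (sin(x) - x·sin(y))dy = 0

Verify exactness: ∂M/∂y = ∂N/∂x ✓
Find F(x,y) such that ∂F/∂x = M, ∂F/∂y = N
Solution: sin(x)·y + x·cos(y) = C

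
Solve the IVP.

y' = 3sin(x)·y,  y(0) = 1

General solution: y = Ce^(-3cos(x))
Applying IC y(0) = 1:
Particular solution: y = e^(3(1-cos(x)))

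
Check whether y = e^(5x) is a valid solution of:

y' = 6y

Verification:
y = e^(5x)
y' = 5e^(5x)
But 6y = 6e^(5x)
y' ≠ 6y — the derivative does not match

No, it is not a solution.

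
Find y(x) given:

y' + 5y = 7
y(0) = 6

General solution: y = 7/5 + Ce^(-5x)
Applying y(0) = 6: C = 6 - 7/5 = 23/5
Particular solution: y = 7/5 + (23/5)e^(-5x)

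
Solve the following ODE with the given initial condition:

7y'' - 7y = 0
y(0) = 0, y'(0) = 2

General solution: y = C₁e^x + C₂e^(-x)
Applying ICs: C₁ = 1, C₂ = -1
Particular solution: y = e^x - e^(-x)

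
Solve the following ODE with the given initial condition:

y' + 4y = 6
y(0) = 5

General solution: y = 3/2 + Ce^(-4x)
Applying y(0) = 5: C = 5 - 3/2 = 7/2
Particular solution: y = 3/2 + (7/2)e^(-4x)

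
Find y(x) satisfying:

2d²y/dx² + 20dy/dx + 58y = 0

Characteristic equation: 2r² + 20r + 58 = 0
Divide by 2: r² + 10r + 29 = 0
Roots: r = -5 ± 2i (complex conjugates)
General solution: y = e^(-5x)(C₁cos(2x) + C₂sin(2x))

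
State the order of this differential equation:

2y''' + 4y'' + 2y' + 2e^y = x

The order is 3 (highest derivative is of order 3).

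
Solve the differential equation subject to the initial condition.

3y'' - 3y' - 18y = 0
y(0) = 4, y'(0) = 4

General solution: y = C₁e^(3x) + C₂e^(-2x)
Applying ICs: C₁ = 12/5, C₂ = 8/5
Particular solution: y = (12/5)e^(3x) + (8/5)e^(-2x)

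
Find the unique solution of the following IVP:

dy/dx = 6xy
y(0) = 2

General solution: y = Ce^(3x²)
Applying IC y(0) = 2:
Particular solution: y = 2e^(3x²)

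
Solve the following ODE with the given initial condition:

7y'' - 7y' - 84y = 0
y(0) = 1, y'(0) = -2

General solution: y = C₁e^(4x) + C₂e^(-3x)
Applying ICs: C₁ = 1/7, C₂ = 6/7
Particular solution: y = (1/7)e^(4x) + (6/7)e^(-3x)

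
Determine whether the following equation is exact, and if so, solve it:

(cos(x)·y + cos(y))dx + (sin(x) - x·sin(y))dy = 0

Verify exactness: ∂M/∂y = ∂N/∂x ✓
Find F(x,y) such that ∂F/∂x = M, ∂F/∂y = N
Solution: sin(x)·y + x·cos(y) = C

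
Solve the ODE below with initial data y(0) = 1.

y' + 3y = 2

General solution: y = 2/3 + Ce^(-3x)
Applying y(0) = 1: C = 1 - 2/3 = 1/3
Particular solution: y = 2/3 + (1/3)e^(-3x)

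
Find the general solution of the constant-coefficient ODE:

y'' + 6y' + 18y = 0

Characteristic equation: r² + 6r + 18 = 0
Roots: r = -3 ± 3i (complex conjugates)
General solution: y = e^(-3x)(C₁cos(3x) + C₂sin(3x))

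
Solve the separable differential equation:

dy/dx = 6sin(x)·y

Separating variables and integrating:
ln|y| = -6cos(x) + C

General solution: y = Ce^(-6cos(x))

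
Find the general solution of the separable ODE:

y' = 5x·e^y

Separating variables and integrating:
-e^(-y) = 5x²/2 + C

General solution: y = -ln(C - 5x²/2)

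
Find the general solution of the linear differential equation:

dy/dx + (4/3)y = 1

Using integrating factor method:

General solution: y = 3/4 + Ce^(-4x/3)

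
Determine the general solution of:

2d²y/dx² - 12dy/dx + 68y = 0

Characteristic equation: 2r² - 12r + 68 = 0
Divide by 2: r² - 6r + 34 = 0
Roots: r = 3 ± 5i (complex conjugates)
General solution: y = e^(3x)(C₁cos(5x) + C₂sin(5x))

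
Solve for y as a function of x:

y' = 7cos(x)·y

Separating variables and integrating:
ln|y| = 7sin(x) + C

General solution: y = Ce^(7sin(x))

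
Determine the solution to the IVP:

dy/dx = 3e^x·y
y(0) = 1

General solution: y = Ce^(3e^x)
Applying IC y(0) = 1:
Particular solution: y = e^(3(e^x - 1))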